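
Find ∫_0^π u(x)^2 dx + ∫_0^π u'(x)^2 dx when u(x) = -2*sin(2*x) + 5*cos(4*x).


||u||_{H^1(0,π)}^2 = 445*π/2

u'(x) = -20*sin(4*x) - 4*cos(2*x).
Expand u² and (u')² and integrate term by term on (0, π), using: for integers n ≥ 1, ∫_0^π sin²(nx) dx = ∫_0^π cos²(nx) dx = π/2; for n ≠ n', ∫_0^π sin(nx)sin(n'x) dx = ∫_0^π cos(nx)cos(n'x) dx = 0; and by product-to-sum, ∫_0^π sin(nx)cos(n'x) dx = ½∫_0^π [sin((n+n')x) + sin((n−n')x)] dx, which is 0 when n+n' is even and 2n/(n²−n'²) when n+n' is odd (it need not vanish on (0, π)).
  u² squared terms: (-2)²·∫sin(2x)² dx = 4·π/2 = 2*π;  (5)²·∫cos(4x)² dx = 25·π/2 = 25*π/2.
  u² cross terms: 2·(-2)·(5)·∫sin(2x)·cos(4x) dx = -20·(0) = 0.
  So ∫_0^π u² dx = 2*π + 25*π/2 + 0 = 29*π/2.
  (u')² squared terms: (-20)²·∫sin(4x)² dx = 400·π/2 = 200*π;  (-4)²·∫cos(2x)² dx = 16·π/2 = 8*π.
  (u')² cross terms: 2·(-20)·(-4)·∫sin(4x)·cos(2x) dx = 160·(0) = 0.
  So ∫_0^π (u')² dx = 200*π + 8*π + 0 = 208*π.
||u||_{H^1}^2 = (29*π/2) + (208*π) = 445*π/2.


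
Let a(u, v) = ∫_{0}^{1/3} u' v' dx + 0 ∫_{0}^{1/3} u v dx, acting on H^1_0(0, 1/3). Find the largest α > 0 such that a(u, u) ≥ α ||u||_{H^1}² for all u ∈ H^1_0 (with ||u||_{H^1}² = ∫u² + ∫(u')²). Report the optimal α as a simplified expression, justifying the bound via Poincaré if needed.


α = 9*π^2/(1 + 9*π^2)

Coercivity of a(·,·) on H^1_0(0, 1/3) means a(u, u) ≥ α ||u||_{H^1}² for every u ∈ H^1_0.
The interval has length L = 1/3, and Poincaré/coercivity depend only on L. Here a(u, u) = ∫(u')² + (0)·∫u².
Here c = 0, so a(u,u) = ∫(u')² alone. The condition a(u,u) ≥ α||u||_{H^1}² reads (1−α)∫(u')² ≥ (α−c)∫u². Any admissible α is ≤ 1 (rapidly oscillating u have ∫u²/∫(u')² → 0), and α = 1 would force 0 ≥ (1−c)∫u², impossible since c < 1; so 1−α > 0. By the sharp Poincaré inequality on H^1_0 of an interval of length L, ∫(u')² ≥ (π/L)²∫u² with equality for the first sine mode sin(π(x−x₀)/L) (x₀ the left endpoint), so the inequality holds for all u iff (1−α)(π/L)² ≥ α − c, i.e. α ≤ ((π/L)² + c)/((π/L)² + 1) = (1 + c(L/π)²)/(1 + (L/π)²). (Direct route, valid since c ≤ 0: Poincaré gives c∫u² ≥ c(L/π)²∫(u')², so a(u,u) ≥ (1 + c(L/π)²)∫(u')², while ||u||_{H^1}² ≤ (1 + (L/π)²)∫(u')²; dividing yields the same α.) With (π/L)² = 9*π^2 and c = 0, the largest admissible constant is α = ((π/L)² + c)/((π/L)² + 1).
Simplifying, α = 9*π^2/(1 + 9*π^2).


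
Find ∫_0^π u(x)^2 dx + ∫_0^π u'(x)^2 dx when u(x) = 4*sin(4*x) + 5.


||u||_{H^1(0,π)}^2 = 161*π

u'(x) = 16*cos(4*x).
Expand u² and (u')² and integrate term by term on (0, π), using: for integers n ≥ 1, ∫_0^π sin²(nx) dx = ∫_0^π cos²(nx) dx = π/2; for n ≠ n', ∫_0^π sin(nx)sin(n'x) dx = ∫_0^π cos(nx)cos(n'x) dx = 0; and by product-to-sum, ∫_0^π sin(nx)cos(n'x) dx = ½∫_0^π [sin((n+n')x) + sin((n−n')x)] dx, which is 0 when n+n' is even and 2n/(n²−n'²) when n+n' is odd (it need not vanish on (0, π)). For the constant mode: ∫_0^π 1 dx = π, ∫_0^π cos(nx) dx = 0, ∫_0^π sin(nx) dx = (1−(−1)^n)/n.
  u² squared terms: (5)²·∫1 dx = 25·π = 25*π;  (4)²·∫sin(4x)² dx = 16·π/2 = 8*π.
  u² cross terms: 2·(5)·(4)·∫1·sin(4x) dx = 40·(0) = 0.
  So ∫_0^π u² dx = 25*π + 8*π + 0 = 33*π.
  (u')² squared terms: (16)²·∫cos(4x)² dx = 256·π/2 = 128*π.
  So ∫_0^π (u')² dx = 128*π.
||u||_{H^1}^2 = (33*π) + (128*π) = 161*π.


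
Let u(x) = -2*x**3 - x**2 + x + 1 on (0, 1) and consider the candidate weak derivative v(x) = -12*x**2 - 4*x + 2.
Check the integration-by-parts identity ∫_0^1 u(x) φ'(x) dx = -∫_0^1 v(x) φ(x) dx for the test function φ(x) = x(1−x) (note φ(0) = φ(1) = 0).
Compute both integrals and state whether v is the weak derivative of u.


LHS = 3/10, RHS = 3/5. No, v is not the weak derivative of u.

u(x) = -2*x**3 - x**2 + x + 1, classical derivative u'(x) = -6*x**2 - 2*x + 1.
φ(x) = x(1−x), so φ'(x) = 1 - 2*x.
Note φ(0) = φ(1) = 0, so the boundary term u·φ vanishes.
LHS = ∫_0^1 u(x) φ'(x) dx = ∫_0^1 (4*x^4 - 3*x^2 - x + 1) dx. Term by term:
  ∫_0^1 4*x^4 dx = 4/5;  ∫_0^1 -3*x^2 dx = -1;  ∫_0^1 -x dx = -1/2;
  ∫_0^1 1 dx = 1.
Sum: 4/5 − 1 − 1/2 + 1 = 3/10.
So LHS = 3/10.
∫_0^1 v(x) φ(x) dx = ∫_0^1 (12*x^4 - 8*x^3 - 6*x^2 + 2*x) dx. Term by term:
  ∫_0^1 12*x^4 dx = 12/5;  ∫_0^1 -8*x^3 dx = -2;  ∫_0^1 -6*x^2 dx = -2;
  ∫_0^1 2*x dx = 1.
Sum: 12/5 − 2 − 2 + 1 = -3/5.
So RHS = -∫_0^1 v(x) φ(x) dx = 3/5.
LHS − RHS = -3/10 ≠ 0, so the identity fails.
(For a valid weak derivative the identity must hold for EVERY test function, in particular this one. The failure shows v is NOT the weak derivative of u.)
Correct weak derivative would be u'(x) = -6*x**2 - 2*x + 1.


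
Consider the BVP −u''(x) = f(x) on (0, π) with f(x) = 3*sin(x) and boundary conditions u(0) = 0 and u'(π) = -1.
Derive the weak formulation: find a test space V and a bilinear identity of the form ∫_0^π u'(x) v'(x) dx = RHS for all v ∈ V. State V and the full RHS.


V = {v ∈ H^1(0, π) : v(0) = 0} (test functions vanish at x = 0 where u is specified); weak form: ∫_0^π u'v' dx = ∫_0^π (3*sin(x)) v dx − v(π) for all v ∈ V.

Multiply both sides by a test function v and integrate from 0 to π:
  ∫_0^π −u''(x) v(x) dx = ∫_0^π f(x) v(x) dx.
Integrate the LHS by parts once:
  ∫_0^π −u'' v dx = −[u'(x) v(x)]_0^π + ∫_0^π u'(x) v'(x) dx.
Thus ∫_0^π u'(x) v'(x) dx = ∫_0^π f(x) v(x) dx + [u'(x) v(x)]_0^π.
Choose V so that boundary terms are either known or forced to vanish.
Mixed BC: u(0) = 0 (Dirichlet) and u'(π) = -1 (Neumann). Define V = {v ∈ H^1(0, π) : v(0) = 0}. Then [u' v]_0^π = u'(π)·v(π) − u'(0)·0 = − v(π).
Weak formulation: find u (satisfying any essential BC) such that ∫_0^π u'(x) v'(x) dx = ∫_0^π f v dx − v(π) for all v ∈ V (Dirichlet at 0 absorbed into V; Neumann datum at x = π contributes the boundary term).
Substituting f(x) = 3*sin(x), the right-hand side is ∫_0^π (3*sin(x)) v dx − v(π).


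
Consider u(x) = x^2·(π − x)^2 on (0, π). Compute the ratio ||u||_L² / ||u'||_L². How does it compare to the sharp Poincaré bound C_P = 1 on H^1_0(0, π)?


||u||_L² / ||u'||_L² = sqrt(3)*π/6 < C_P = 1.

u(x) = x^2·(π − x)^2, so u'(x) = 2*x*(x - π)*(2*x - π).
u(x) = x^2·(π − x)^2 vanishes at x = 0 and x = π, so u ∈ H^1_0(0, π). Differentiate via the product rule and integrate the resulting polynomials term by term.
  ∫_0^π u² dx = ∫_0^π (x^8 - 4*π*x^7 + 6*π^2*x^6 - 4*π^3*x^5 + π^4*x^4) dx. Term by term:
    ∫_0^π x^8 dx = π^9/9;  ∫_0^π -4*π*x^7 dx = -π^9/2;  ∫_0^π 6*π^2*x^6 dx = 6*π^9/7;
    ∫_0^π -4*π^3*x^5 dx = -2*π^9/3;  ∫_0^π π^4*x^4 dx = π^9/5.
  Sum: π^9/9 − π^9/2 + 6*π^9/7 − 2*π^9/3 + π^9/5 = π^9/630.
  ∫_0^π (u')² dx = ∫_0^π (16*x^6 - 48*π*x^5 + 52*π^2*x^4 - 24*π^3*x^3 + 4*π^4*x^2) dx. Term by term:
    ∫_0^π 16*x^6 dx = 16*π^7/7;  ∫_0^π -48*π*x^5 dx = -8*π^7;  ∫_0^π 52*π^2*x^4 dx = 52*π^7/5;
    ∫_0^π -24*π^3*x^3 dx = -6*π^7;  ∫_0^π 4*π^4*x^2 dx = 4*π^7/3.
  Sum: 16*π^7/7 − 8*π^7 + 52*π^7/5 − 6*π^7 + 4*π^7/3 = 2*π^7/105.
∫_0^π u² dx = π^9/630, so ||u||_L² = sqrt(70)*π^(9/2)/210.
∫_0^π (u')² dx = 2*π^7/105, so ||u'||_L² = sqrt(210)*π^(7/2)/105.
Ratio ||u||_L² / ||u'||_L² = sqrt(3)*π/6.
Sharp Poincaré constant on H^1_0(0, π) is C_P = L/π = 1, achieved by sin(x).
A polynomial bump cannot attain the sharp Poincaré constant (only the first sine eigenfunction does), so the ratio is strictly less than C_P, consistent with ||u||_L² ≤ C_P ||u'||_L².


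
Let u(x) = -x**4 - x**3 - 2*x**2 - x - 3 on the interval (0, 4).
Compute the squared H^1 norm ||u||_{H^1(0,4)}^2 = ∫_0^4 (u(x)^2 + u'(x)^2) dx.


||u||_{H^1}^2 = 5831288/45

The H^1 norm (squared) on an interval (0, L) is
  ||u||_{H^1}^2 = ∫_0^L u(x)^2 dx + ∫_0^L u'(x)^2 dx.
Compute u'(x) = -4*x**3 - 3*x**2 - 4*x - 1.
Then u(x)^2 = x**8 + 2*x**7 + 5*x**6 + 6*x**5 + 12*x**4 + 10*x**3 + 13*x**2 + 6*x + 9 and u'(x)^2 = 16*x**6 + 24*x**5 + 41*x**4 + 32*x**3 + 22*x**2 + 8*x + 1.
Integrate each monomial from 0 to 4 using ∫_0^4 c·x^n dx = c·4^(n+1)/(n+1):
  ∫_0^4 u(x)^2 dx = ∫_0^4 (x^8 + 2*x^7 + 5*x^6 + 6*x^5 + 12*x^4 + 10*x^3 + 13*x^2 + 6*x + 9) dx. Term by term:
    ∫_0^4 x^8 dx = 262144/9;  ∫_0^4 2*x^7 dx = 16384;  ∫_0^4 5*x^6 dx = 81920/7;
    ∫_0^4 6*x^5 dx = 4096;  ∫_0^4 12*x^4 dx = 12288/5;  ∫_0^4 10*x^3 dx = 640;
    ∫_0^4 13*x^2 dx = 832/3;  ∫_0^4 6*x dx = 48;  ∫_0^4 9 dx = 36.
  Sum: 262144/9 + 16384 + 81920/7 + 4096 + 12288/5 + 640 + 832/3 + 48 + 36 = 20402204/315.
  ∫_0^4 u'(x)^2 dx = ∫_0^4 (16*x^6 + 24*x^5 + 41*x^4 + 32*x^3 + 22*x^2 + 8*x + 1) dx. Term by term:
    ∫_0^4 16*x^6 dx = 262144/7;  ∫_0^4 24*x^5 dx = 16384;  ∫_0^4 41*x^4 dx = 41984/5;
    ∫_0^4 32*x^3 dx = 2048;  ∫_0^4 22*x^2 dx = 1408/3;  ∫_0^4 8*x dx = 64;
    ∫_0^4 1 dx = 4.
  Sum: 262144/7 + 16384 + 41984/5 + 2048 + 1408/3 + 64 + 4 = 6805604/105.
Adding: ||u||_{H^1}^2 = 20402204/315 + 6805604/105 = 5831288/45.


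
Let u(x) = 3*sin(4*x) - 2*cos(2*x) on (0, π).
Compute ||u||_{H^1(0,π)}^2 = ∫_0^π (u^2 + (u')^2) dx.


||u||_{H^1(0,π)}^2 = 173*π/2

u'(x) = 4*sin(2*x) + 12*cos(4*x).
Expand u² and (u')² and integrate term by term on (0, π), using: for integers n ≥ 1, ∫_0^π sin²(nx) dx = ∫_0^π cos²(nx) dx = π/2; for n ≠ n', ∫_0^π sin(nx)sin(n'x) dx = ∫_0^π cos(nx)cos(n'x) dx = 0; and by product-to-sum, ∫_0^π sin(nx)cos(n'x) dx = ½∫_0^π [sin((n+n')x) + sin((n−n')x)] dx, which is 0 when n+n' is even and 2n/(n²−n'²) when n+n' is odd (it need not vanish on (0, π)).
  u² squared terms: (-2)²·∫cos(2x)² dx = 4·π/2 = 2*π;  (3)²·∫sin(4x)² dx = 9·π/2 = 9*π/2.
  u² cross terms: 2·(-2)·(3)·∫cos(2x)·sin(4x) dx = -12·(0) = 0.
  So ∫_0^π u² dx = 2*π + 9*π/2 + 0 = 13*π/2.
  (u')² squared terms: (4)²·∫sin(2x)² dx = 16·π/2 = 8*π;  (12)²·∫cos(4x)² dx = 144·π/2 = 72*π.
  (u')² cross terms: 2·(4)·(12)·∫sin(2x)·cos(4x) dx = 96·(0) = 0.
  So ∫_0^π (u')² dx = 8*π + 72*π + 0 = 80*π.
||u||_{H^1}^2 = (13*π/2) + (80*π) = 173*π/2.


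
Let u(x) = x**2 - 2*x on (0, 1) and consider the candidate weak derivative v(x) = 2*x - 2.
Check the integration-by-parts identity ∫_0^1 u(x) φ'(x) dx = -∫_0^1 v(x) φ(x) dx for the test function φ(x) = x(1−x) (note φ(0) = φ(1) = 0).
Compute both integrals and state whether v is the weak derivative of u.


LHS = 1/6, RHS = 1/6. Yes, v = u' weakly.

u(x) = x**2 - 2*x, classical derivative u'(x) = 2*x - 2.
φ(x) = x(1−x), so φ'(x) = 1 - 2*x.
Note φ(0) = φ(1) = 0, so the boundary term u·φ vanishes.
LHS = ∫_0^1 u(x) φ'(x) dx = ∫_0^1 (-2*x^3 + 5*x^2 - 2*x) dx. Term by term:
  ∫_0^1 -2*x^3 dx = -1/2;  ∫_0^1 5*x^2 dx = 5/3;  ∫_0^1 -2*x dx = -1.
Sum: -1/2 + 5/3 − 1 = 1/6.
So LHS = 1/6.
∫_0^1 v(x) φ(x) dx = ∫_0^1 (-2*x^3 + 4*x^2 - 2*x) dx. Term by term:
  ∫_0^1 -2*x^3 dx = -1/2;  ∫_0^1 4*x^2 dx = 4/3;  ∫_0^1 -2*x dx = -1.
Sum: -1/2 + 4/3 − 1 = -1/6.
So RHS = -∫_0^1 v(x) φ(x) dx = 1/6.
LHS = RHS, so the identity holds for this test φ.
Moreover u is smooth here and v(x) = u'(x) = 2*x - 2 pointwise, so the identity holds for every test function. Hence v is the weak derivative of u.


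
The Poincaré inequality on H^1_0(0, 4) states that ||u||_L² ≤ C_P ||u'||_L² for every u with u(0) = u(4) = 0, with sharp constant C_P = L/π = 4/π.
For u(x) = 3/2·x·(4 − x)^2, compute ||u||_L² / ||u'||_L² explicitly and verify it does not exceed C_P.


||u||_L² / ||u'||_L² = 2*sqrt(14)/7 < C_P = 4/π.

u(x) = 3/2·x·(4 − x)^2, so u'(x) = 3*(x/2 - 2)*(3*x - 4).
u(x) = 3/2·x·(4 − x)^2 vanishes at x = 0 and x = 4, so u ∈ H^1_0(0, 4). Differentiate via the product rule and integrate the resulting polynomials term by term.
  ∫_0^4 u² dx = ∫_0^4 (9*x^6/4 - 36*x^5 + 216*x^4 - 576*x^3 + 576*x^2) dx. Term by term:
    ∫_0^4 9*x^6/4 dx = 36864/7;  ∫_0^4 -36*x^5 dx = -24576;  ∫_0^4 216*x^4 dx = 221184/5;
    ∫_0^4 -576*x^3 dx = -36864;  ∫_0^4 576*x^2 dx = 12288.
  Sum: 36864/7 − 24576 + 221184/5 − 36864 + 12288 = 12288/35.
  ∫_0^4 (u')² dx = ∫_0^4 (81*x^4/4 - 216*x^3 + 792*x^2 - 1152*x + 576) dx. Term by term:
    ∫_0^4 81*x^4/4 dx = 20736/5;  ∫_0^4 -216*x^3 dx = -13824;  ∫_0^4 792*x^2 dx = 16896;
    ∫_0^4 -1152*x dx = -9216;  ∫_0^4 576 dx = 2304.
  Sum: 20736/5 − 13824 + 16896 − 9216 + 2304 = 1536/5.
∫_0^4 u² dx = 12288/35, so ||u||_L² = 64*sqrt(105)/35.
∫_0^4 (u')² dx = 1536/5, so ||u'||_L² = 16*sqrt(30)/5.
Ratio ||u||_L² / ||u'||_L² = 2*sqrt(14)/7.
Sharp Poincaré constant on H^1_0(0, 4) is C_P = L/π = 4/π, achieved by sin(π/4·x).
A polynomial bump cannot attain the sharp Poincaré constant (only the first sine eigenfunction does), so the ratio is strictly less than C_P, consistent with ||u||_L² ≤ C_P ||u'||_L².


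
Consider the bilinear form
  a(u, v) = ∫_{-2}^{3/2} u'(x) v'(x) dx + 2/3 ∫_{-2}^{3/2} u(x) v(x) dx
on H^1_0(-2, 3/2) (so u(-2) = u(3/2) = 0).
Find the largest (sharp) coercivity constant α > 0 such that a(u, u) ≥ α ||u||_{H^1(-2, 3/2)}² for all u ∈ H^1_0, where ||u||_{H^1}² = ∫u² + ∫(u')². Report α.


α = 2*(49 + 6*π^2)/(3*(4*π^2 + 49))

Coercivity of a(·,·) on H^1_0(-2, 3/2) means a(u, u) ≥ α ||u||_{H^1}² for every u ∈ H^1_0.
The interval has length L = 7/2, and Poincaré/coercivity depend only on L. Here a(u, u) = ∫(u')² + (2/3)·∫u².
Here 0 < c = 2/3 < 1. The condition a(u,u) ≥ α||u||_{H^1}² reads (1−α)∫(u')² ≥ (α−c)∫u². Any admissible α is ≤ 1 (rapidly oscillating u have ∫u²/∫(u')² → 0), and α = 1 would force 0 ≥ (1−c)∫u², impossible since c < 1; so 1−α > 0. By the sharp Poincaré inequality on H^1_0 of an interval of length L, ∫(u')² ≥ (π/L)²∫u² with equality for the first sine mode sin(π(x−x₀)/L) (x₀ the left endpoint), so the inequality holds for all u iff (1−α)(π/L)² ≥ α − c, i.e. α ≤ ((π/L)² + c)/((π/L)² + 1) = (1 + c(L/π)²)/(1 + (L/π)²). With (π/L)² = 4*π^2/49 and c = 2/3, the largest admissible constant is α = ((π/L)² + c)/((π/L)² + 1).
Simplifying, α = 2*(49 + 6*π^2)/(3*(4*π^2 + 49)).


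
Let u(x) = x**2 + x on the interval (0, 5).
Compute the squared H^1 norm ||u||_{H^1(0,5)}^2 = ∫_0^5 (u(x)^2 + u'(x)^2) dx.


||u||_{H^1}^2 = 7205/6

The H^1 norm (squared) on an interval (0, L) is
  ||u||_{H^1}^2 = ∫_0^L u(x)^2 dx + ∫_0^L u'(x)^2 dx.
Compute u'(x) = 2*x + 1.
Then u(x)^2 = x**4 + 2*x**3 + x**2 and u'(x)^2 = 4*x**2 + 4*x + 1.
Integrate each monomial from 0 to 5 using ∫_0^5 c·x^n dx = c·5^(n+1)/(n+1):
  ∫_0^5 u(x)^2 dx = ∫_0^5 (x^4 + 2*x^3 + x^2) dx. Term by term:
    ∫_0^5 x^4 dx = 625;  ∫_0^5 2*x^3 dx = 625/2;  ∫_0^5 x^2 dx = 125/3.
  Sum: 625 + 625/2 + 125/3 = 5875/6.
  ∫_0^5 u'(x)^2 dx = ∫_0^5 (4*x^2 + 4*x + 1) dx. Term by term:
    ∫_0^5 4*x^2 dx = 500/3;  ∫_0^5 4*x dx = 50;  ∫_0^5 1 dx = 5.
  Sum: 500/3 + 50 + 5 = 665/3.
Adding: ||u||_{H^1}^2 = 5875/6 + 665/3 = 7205/6.


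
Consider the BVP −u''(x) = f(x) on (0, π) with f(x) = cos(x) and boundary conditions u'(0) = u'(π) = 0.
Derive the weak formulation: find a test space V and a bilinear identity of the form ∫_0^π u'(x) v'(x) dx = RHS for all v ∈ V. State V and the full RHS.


V = H^1(0, π) (no boundary constraint on v; u is determined up to an additive constant); weak form: ∫_0^π u'v' dx = ∫_0^π (cos(x)) v dx for all v ∈ V.

Multiply both sides by a test function v and integrate from 0 to π:
  ∫_0^π −u''(x) v(x) dx = ∫_0^π f(x) v(x) dx.
Integrate the LHS by parts once:
  ∫_0^π −u'' v dx = −[u'(x) v(x)]_0^π + ∫_0^π u'(x) v'(x) dx.
Thus ∫_0^π u'(x) v'(x) dx = ∫_0^π f(x) v(x) dx + [u'(x) v(x)]_0^π.
Choose V so that boundary terms are either known or forced to vanish.
u has homogeneous Neumann: u'(0) = u'(π) = 0. So [u' v]_0^π = 0·v(π) − 0·v(0) = 0 for any v; take V = H^1(0, π).
Weak formulation: find u (satisfying any essential BC) such that ∫_0^π u'(x) v'(x) dx = ∫_0^π f v dx for all v ∈ V (homogeneous Neumann, so boundary terms vanish).
Substituting f(x) = cos(x), the right-hand side is ∫_0^π (cos(x)) v dx.
Compatibility check (pure Neumann): taking v ≡ 1 ∈ V gives 0 = ∫_0^π f dx + (0) − (0), i.e. ∫_0^π f dx must equal u'(0) − u'(π) = 0. Indeed ∫_0^π (cos(x)) dx = 0, so the data are compatible. The solution is then unique only up to an additive constant (fix it e.g. by requiring ∫_0^π u dx = 0).


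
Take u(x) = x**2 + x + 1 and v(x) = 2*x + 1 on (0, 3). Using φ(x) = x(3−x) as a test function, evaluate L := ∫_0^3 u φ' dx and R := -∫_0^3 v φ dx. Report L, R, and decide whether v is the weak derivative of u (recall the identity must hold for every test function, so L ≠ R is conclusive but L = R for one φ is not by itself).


LHS = -18, RHS = -18. Yes, v = u' weakly.

u(x) = x**2 + x + 1, classical derivative u'(x) = 2*x + 1.
φ(x) = x(3−x), so φ'(x) = 3 - 2*x.
Note φ(0) = φ(3) = 0, so the boundary term u·φ vanishes.
LHS = ∫_0^3 u(x) φ'(x) dx = ∫_0^3 (-2*x^3 + x^2 + x + 3) dx. Term by term:
  ∫_0^3 -2*x^3 dx = -81/2;  ∫_0^3 x^2 dx = 9;  ∫_0^3 x dx = 9/2;
  ∫_0^3 3 dx = 9.
Sum: -81/2 + 9 + 9/2 + 9 = -18.
So LHS = -18.
∫_0^3 v(x) φ(x) dx = ∫_0^3 (-2*x^3 + 5*x^2 + 3*x) dx. Term by term:
  ∫_0^3 -2*x^3 dx = -81/2;  ∫_0^3 5*x^2 dx = 45;  ∫_0^3 3*x dx = 27/2.
Sum: -81/2 + 45 + 27/2 = 18.
So RHS = -∫_0^3 v(x) φ(x) dx = -18.
LHS = RHS, so the identity holds for this test φ.
Moreover u is smooth here and v(x) = u'(x) = 2*x + 1 pointwise, so the identity holds for every test function. Hence v is the weak derivative of u.


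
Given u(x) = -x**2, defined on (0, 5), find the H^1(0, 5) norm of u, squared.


||u||_{H^1}^2 = 2375/3

The H^1 norm (squared) on an interval (0, L) is
  ||u||_{H^1}^2 = ∫_0^L u(x)^2 dx + ∫_0^L u'(x)^2 dx.
Compute u'(x) = -2*x.
Then u(x)^2 = x**4 and u'(x)^2 = 4*x**2.
Integrate each monomial from 0 to 5 using ∫_0^5 c·x^n dx = c·5^(n+1)/(n+1):
  ∫_0^5 u(x)^2 dx = ∫_0^5 (x^4) dx. Term by term:
    ∫_0^5 x^4 dx = 625.
  ∫_0^5 u'(x)^2 dx = ∫_0^5 (4*x^2) dx. Term by term:
    ∫_0^5 4*x^2 dx = 500/3.
Adding: ||u||_{H^1}^2 = 625 + 500/3 = 2375/3.


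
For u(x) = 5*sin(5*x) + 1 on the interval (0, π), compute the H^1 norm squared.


||u||_{H^1(0,π)}^2 = 4 + 326*π

u'(x) = 25*cos(5*x).
Expand u² and (u')² and integrate term by term on (0, π), using: for integers n ≥ 1, ∫_0^π sin²(nx) dx = ∫_0^π cos²(nx) dx = π/2; for n ≠ n', ∫_0^π sin(nx)sin(n'x) dx = ∫_0^π cos(nx)cos(n'x) dx = 0; and by product-to-sum, ∫_0^π sin(nx)cos(n'x) dx = ½∫_0^π [sin((n+n')x) + sin((n−n')x)] dx, which is 0 when n+n' is even and 2n/(n²−n'²) when n+n' is odd (it need not vanish on (0, π)). For the constant mode: ∫_0^π 1 dx = π, ∫_0^π cos(nx) dx = 0, ∫_0^π sin(nx) dx = (1−(−1)^n)/n.
  u² squared terms: (1)²·∫1 dx = 1·π = π;  (5)²·∫sin(5x)² dx = 25·π/2 = 25*π/2.
  u² cross terms: 2·(1)·(5)·∫1·sin(5x) dx = 10·(2/5) = 4.
  So ∫_0^π u² dx = π + 25*π/2 + 4 = 4 + 27*π/2.
  (u')² squared terms: (25)²·∫cos(5x)² dx = 625·π/2 = 625*π/2.
  So ∫_0^π (u')² dx = 625*π/2.
||u||_{H^1}^2 = (4 + 27*π/2) + (625*π/2) = 4 + 326*π.


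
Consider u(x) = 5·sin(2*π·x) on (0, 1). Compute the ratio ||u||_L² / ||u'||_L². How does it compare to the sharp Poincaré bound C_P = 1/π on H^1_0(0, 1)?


||u||_L² / ||u'||_L² = 1/(2*π) < C_P = 1/π.

u(x) = 5·sin(2*π·x), so u'(x) = 10*π*cos(2*π*x).
Writing u(x) = A·sin(kπx/L) with A = 5 and k = 2, use ∫_0^L sin²(kπx/L) dx = L/2 and ∫_0^L cos²(kπx/L) dx = L/2.
u² = 25·sin²(2*π·x) and (u')² = 100*π^2·cos²(2*π·x), and each of sin², cos² integrates to L/2 = 1/2 over (0, 1).
∫_0^1 u² dx = 25/2, so ||u||_L² = 5*sqrt(2)/2.
∫_0^1 (u')² dx = 50*π^2, so ||u'||_L² = 5*sqrt(2)*π.
Ratio ||u||_L² / ||u'||_L² = 1/(2*π).
Sharp Poincaré constant on H^1_0(0, 1) is C_P = L/π = 1/π, achieved by sin(π·x).
This is the k = 2 harmonic; the ratio L/(kπ) is strictly less than C_P = L/π, consistent with the sharp inequality ||u||_L² ≤ C_P ||u'||_L².


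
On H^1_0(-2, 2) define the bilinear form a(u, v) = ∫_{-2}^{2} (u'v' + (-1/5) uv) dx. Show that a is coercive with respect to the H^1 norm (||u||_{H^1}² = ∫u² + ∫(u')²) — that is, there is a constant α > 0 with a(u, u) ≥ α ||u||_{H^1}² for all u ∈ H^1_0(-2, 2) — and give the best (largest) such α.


α = (-16/5 + π^2)/(π^2 + 16)

Coercivity of a(·,·) on H^1_0(-2, 2) means a(u, u) ≥ α ||u||_{H^1}² for every u ∈ H^1_0.
The interval has length L = 4, and Poincaré/coercivity depend only on L. Here a(u, u) = ∫(u')² + (-1/5)·∫u².
Here c = -1/5 < 0 with |c| < (π/L)² = π^2/16, so coercivity still holds. The condition a(u,u) ≥ α||u||_{H^1}² reads (1−α)∫(u')² ≥ (α−c)∫u². Any admissible α is ≤ 1 (rapidly oscillating u have ∫u²/∫(u')² → 0), and α = 1 would force 0 ≥ (1−c)∫u², impossible since c < 1; so 1−α > 0. By the sharp Poincaré inequality on H^1_0 of an interval of length L, ∫(u')² ≥ (π/L)²∫u² with equality for the first sine mode sin(π(x−x₀)/L) (x₀ the left endpoint), so the inequality holds for all u iff (1−α)(π/L)² ≥ α − c, i.e. α ≤ ((π/L)² + c)/((π/L)² + 1) = (1 + c(L/π)²)/(1 + (L/π)²). (Direct route, valid since c ≤ 0: Poincaré gives c∫u² ≥ c(L/π)²∫(u')², so a(u,u) ≥ (1 + c(L/π)²)∫(u')², while ||u||_{H^1}² ≤ (1 + (L/π)²)∫(u')²; dividing yields the same α.) With (π/L)² = π^2/16 and c = -1/5, the largest admissible constant is α = ((π/L)² + c)/((π/L)² + 1).
Simplifying, α = (-16/5 + π^2)/(π^2 + 16).


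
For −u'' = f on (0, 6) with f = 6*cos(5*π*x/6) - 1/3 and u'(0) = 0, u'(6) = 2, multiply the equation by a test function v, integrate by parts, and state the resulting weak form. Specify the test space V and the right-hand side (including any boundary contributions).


V = H^1(0, 6) (v unrestricted at boundary; u is determined up to an additive constant); weak form: ∫_0^6 u'v' dx = ∫_0^6 (6*cos(5*π*x/6) - 1/3) v dx + 2·v(6) for all v ∈ V.

Multiply both sides by a test function v and integrate from 0 to 6:
  ∫_0^6 −u''(x) v(x) dx = ∫_0^6 f(x) v(x) dx.
Integrate the LHS by parts once:
  ∫_0^6 −u'' v dx = −[u'(x) v(x)]_0^6 + ∫_0^6 u'(x) v'(x) dx.
Thus ∫_0^6 u'(x) v'(x) dx = ∫_0^6 f(x) v(x) dx + [u'(x) v(x)]_0^6.
Choose V so that boundary terms are either known or forced to vanish.
u has inhomogeneous Neumann u'(0) = 0, u'(6) = 2. [u' v]_0^6 = (2)·v(6) − (0)·v(0) = 2·v(6). Take V = H^1(0, 6); boundary term becomes part of RHS.
Weak formulation: find u (satisfying any essential BC) such that ∫_0^6 u'(x) v'(x) dx = ∫_0^6 f v dx + 2·v(6) for all v ∈ V (Neumann data are natural BCs: they enter the RHS as boundary terms).
Substituting f(x) = 6*cos(5*π*x/6) - 1/3, the right-hand side is ∫_0^6 (6*cos(5*π*x/6) - 1/3) v dx + 2·v(6).
Compatibility check (pure Neumann): taking v ≡ 1 ∈ V gives 0 = ∫_0^6 f dx + (2) − (0), i.e. ∫_0^6 f dx must equal u'(0) − u'(6) = -2. Indeed ∫_0^6 (6*cos(5*π*x/6) - 1/3) dx = -2, so the data are compatible. The solution is then unique only up to an additive constant (fix it e.g. by requiring ∫_0^6 u dx = 0).


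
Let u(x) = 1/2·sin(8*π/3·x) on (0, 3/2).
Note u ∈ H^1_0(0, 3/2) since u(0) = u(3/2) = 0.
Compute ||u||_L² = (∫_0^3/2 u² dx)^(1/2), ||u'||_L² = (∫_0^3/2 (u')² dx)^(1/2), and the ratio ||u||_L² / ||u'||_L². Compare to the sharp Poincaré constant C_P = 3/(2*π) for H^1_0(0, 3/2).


||u||_L² / ||u'||_L² = 3/(8*π) < C_P = 3/(2*π).

u(x) = 1/2·sin(8*π/3·x), so u'(x) = 4*π*cos(8*π*x/3)/3.
Writing u(x) = A·sin(kπx/L) with A = 1/2 and k = 4, use ∫_0^L sin²(kπx/L) dx = L/2 and ∫_0^L cos²(kπx/L) dx = L/2.
u² = 1/4·sin²(8*π/3·x) and (u')² = 16*π^2/9·cos²(8*π/3·x), and each of sin², cos² integrates to L/2 = 3/4 over (0, 3/2).
∫_0^3/2 u² dx = 3/16, so ||u||_L² = sqrt(3)/4.
∫_0^3/2 (u')² dx = 4*π^2/3, so ||u'||_L² = 2*sqrt(3)*π/3.
Ratio ||u||_L² / ||u'||_L² = 3/(8*π).
Sharp Poincaré constant on H^1_0(0, 3/2) is C_P = L/π = 3/(2*π), achieved by sin(2*π/3·x).
This is the k = 4 harmonic; the ratio L/(kπ) is strictly less than C_P = L/π, consistent with the sharp inequality ||u||_L² ≤ C_P ||u'||_L².


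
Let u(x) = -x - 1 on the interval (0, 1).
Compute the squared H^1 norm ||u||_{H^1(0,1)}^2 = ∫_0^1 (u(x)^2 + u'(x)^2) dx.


||u||_{H^1}^2 = 10/3

The H^1 norm (squared) on an interval (0, L) is
  ||u||_{H^1}^2 = ∫_0^L u(x)^2 dx + ∫_0^L u'(x)^2 dx.
Compute u'(x) = -1.
Then u(x)^2 = x**2 + 2*x + 1 and u'(x)^2 = 1.
Integrate each monomial from 0 to 1 using ∫_0^1 c·x^n dx = c·1^(n+1)/(n+1):
  ∫_0^1 u(x)^2 dx = ∫_0^1 (x^2 + 2*x + 1) dx. Term by term:
    ∫_0^1 x^2 dx = 1/3;  ∫_0^1 2*x dx = 1;  ∫_0^1 1 dx = 1.
  Sum: 1/3 + 1 + 1 = 7/3.
  ∫_0^1 u'(x)^2 dx = ∫_0^1 (1) dx. Term by term:
    ∫_0^1 1 dx = 1.
Adding: ||u||_{H^1}^2 = 7/3 + 1 = 10/3.


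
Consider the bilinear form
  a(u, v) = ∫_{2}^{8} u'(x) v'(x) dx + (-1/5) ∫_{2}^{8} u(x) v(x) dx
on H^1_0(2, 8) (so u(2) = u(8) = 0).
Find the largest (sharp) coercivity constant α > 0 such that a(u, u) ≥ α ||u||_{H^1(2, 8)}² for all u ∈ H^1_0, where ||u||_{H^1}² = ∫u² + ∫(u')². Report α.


α = (-36/5 + π^2)/(π^2 + 36)

Coercivity of a(·,·) on H^1_0(2, 8) means a(u, u) ≥ α ||u||_{H^1}² for every u ∈ H^1_0.
The interval has length L = 6, and Poincaré/coercivity depend only on L. Here a(u, u) = ∫(u')² + (-1/5)·∫u².
Here c = -1/5 < 0 with |c| < (π/L)² = π^2/36, so coercivity still holds. The condition a(u,u) ≥ α||u||_{H^1}² reads (1−α)∫(u')² ≥ (α−c)∫u². Any admissible α is ≤ 1 (rapidly oscillating u have ∫u²/∫(u')² → 0), and α = 1 would force 0 ≥ (1−c)∫u², impossible since c < 1; so 1−α > 0. By the sharp Poincaré inequality on H^1_0 of an interval of length L, ∫(u')² ≥ (π/L)²∫u² with equality for the first sine mode sin(π(x−x₀)/L) (x₀ the left endpoint), so the inequality holds for all u iff (1−α)(π/L)² ≥ α − c, i.e. α ≤ ((π/L)² + c)/((π/L)² + 1) = (1 + c(L/π)²)/(1 + (L/π)²). (Direct route, valid since c ≤ 0: Poincaré gives c∫u² ≥ c(L/π)²∫(u')², so a(u,u) ≥ (1 + c(L/π)²)∫(u')², while ||u||_{H^1}² ≤ (1 + (L/π)²)∫(u')²; dividing yields the same α.) With (π/L)² = π^2/36 and c = -1/5, the largest admissible constant is α = ((π/L)² + c)/((π/L)² + 1).
Simplifying, α = (-36/5 + π^2)/(π^2 + 36).


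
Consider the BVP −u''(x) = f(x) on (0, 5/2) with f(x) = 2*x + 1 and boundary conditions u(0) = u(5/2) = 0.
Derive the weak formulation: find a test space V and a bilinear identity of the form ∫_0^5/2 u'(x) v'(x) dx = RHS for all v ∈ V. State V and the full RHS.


V = H^1_0(0, 5/2) (so v(0) = v(5/2) = 0); weak form: ∫_0^5/2 u'v' dx = ∫_0^5/2 (2*x + 1) v dx for all v ∈ V.

Multiply both sides by a test function v and integrate from 0 to 5/2:
  ∫_0^5/2 −u''(x) v(x) dx = ∫_0^5/2 f(x) v(x) dx.
Integrate the LHS by parts once:
  ∫_0^5/2 −u'' v dx = −[u'(x) v(x)]_0^5/2 + ∫_0^5/2 u'(x) v'(x) dx.
Thus ∫_0^5/2 u'(x) v'(x) dx = ∫_0^5/2 f(x) v(x) dx + [u'(x) v(x)]_0^5/2.
Choose V so that boundary terms are either known or forced to vanish.
u is Dirichlet: u(0) = u(5/2) = 0. Let V = H^1_0(0, 5/2); then v(0) = v(5/2) = 0, and [u' v]_0^5/2 = 0.
Weak formulation: find u (satisfying any essential BC) such that ∫_0^5/2 u'(x) v'(x) dx = ∫_0^5/2 f v dx for all v ∈ V.
Substituting f(x) = 2*x + 1, the right-hand side is ∫_0^5/2 (2*x + 1) v dx.


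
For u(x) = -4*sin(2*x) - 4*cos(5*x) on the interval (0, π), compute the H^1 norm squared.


||u||_{H^1(0,π)}^2 = -3328/21 + 248*π

u'(x) = 20*sin(5*x) - 8*cos(2*x).
Expand u² and (u')² and integrate term by term on (0, π), using: for integers n ≥ 1, ∫_0^π sin²(nx) dx = ∫_0^π cos²(nx) dx = π/2; for n ≠ n', ∫_0^π sin(nx)sin(n'x) dx = ∫_0^π cos(nx)cos(n'x) dx = 0; and by product-to-sum, ∫_0^π sin(nx)cos(n'x) dx = ½∫_0^π [sin((n+n')x) + sin((n−n')x)] dx, which is 0 when n+n' is even and 2n/(n²−n'²) when n+n' is odd (it need not vanish on (0, π)).
  u² squared terms: (-4)²·∫cos(5x)² dx = 16·π/2 = 8*π;  (-4)²·∫sin(2x)² dx = 16·π/2 = 8*π.
  u² cross terms: 2·(-4)·(-4)·∫cos(5x)·sin(2x) dx = 32·(-4/21) = -128/21.
  So ∫_0^π u² dx = 8*π + 8*π − 128/21 = -128/21 + 16*π.
  (u')² squared terms: (-8)²·∫cos(2x)² dx = 64·π/2 = 32*π;  (20)²·∫sin(5x)² dx = 400·π/2 = 200*π.
  (u')² cross terms: 2·(-8)·(20)·∫cos(2x)·sin(5x) dx = -320·(10/21) = -3200/21.
  So ∫_0^π (u')² dx = 32*π + 200*π − 3200/21 = -3200/21 + 232*π.
||u||_{H^1}^2 = (-128/21 + 16*π) + (-3200/21 + 232*π) = -3328/21 + 248*π.


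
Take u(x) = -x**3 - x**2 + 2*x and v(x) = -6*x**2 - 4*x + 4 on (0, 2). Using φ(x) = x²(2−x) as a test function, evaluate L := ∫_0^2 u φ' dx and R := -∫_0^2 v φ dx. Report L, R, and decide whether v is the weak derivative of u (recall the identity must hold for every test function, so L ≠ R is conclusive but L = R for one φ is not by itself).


LHS = 104/15, RHS = 208/15. No, v is not the weak derivative of u.

u(x) = -x**3 - x**2 + 2*x, classical derivative u'(x) = -3*x**2 - 2*x + 2.
φ(x) = x²(2−x), so φ'(x) = x*(4 - 3*x).
Note φ(0) = φ(2) = 0, so the boundary term u·φ vanishes.
LHS = ∫_0^2 u(x) φ'(x) dx = ∫_0^2 (3*x^5 - x^4 - 10*x^3 + 8*x^2) dx. Term by term:
  ∫_0^2 3*x^5 dx = 32;  ∫_0^2 -x^4 dx = -32/5;  ∫_0^2 -10*x^3 dx = -40;
  ∫_0^2 8*x^2 dx = 64/3.
Sum: 32 − 32/5 − 40 + 64/3 = 104/15.
So LHS = 104/15.
∫_0^2 v(x) φ(x) dx = ∫_0^2 (6*x^5 - 8*x^4 - 12*x^3 + 8*x^2) dx. Term by term:
  ∫_0^2 6*x^5 dx = 64;  ∫_0^2 -8*x^4 dx = -256/5;  ∫_0^2 -12*x^3 dx = -48;
  ∫_0^2 8*x^2 dx = 64/3.
Sum: 64 − 256/5 − 48 + 64/3 = -208/15.
So RHS = -∫_0^2 v(x) φ(x) dx = 208/15.
LHS − RHS = -104/15 ≠ 0, so the identity fails.
(For a valid weak derivative the identity must hold for EVERY test function, in particular this one. The failure shows v is NOT the weak derivative of u.)
Correct weak derivative would be u'(x) = -3*x**2 - 2*x + 2.


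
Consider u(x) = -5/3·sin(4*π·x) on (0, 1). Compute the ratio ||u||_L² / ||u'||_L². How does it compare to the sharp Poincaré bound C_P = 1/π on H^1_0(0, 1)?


||u||_L² / ||u'||_L² = 1/(4*π) < C_P = 1/π.

u(x) = -5/3·sin(4*π·x), so u'(x) = -20*π*cos(4*π*x)/3.
Writing u(x) = A·sin(kπx/L) with A = -5/3 and k = 4, use ∫_0^L sin²(kπx/L) dx = L/2 and ∫_0^L cos²(kπx/L) dx = L/2.
u² = 25/9·sin²(4*π·x) and (u')² = 400*π^2/9·cos²(4*π·x), and each of sin², cos² integrates to L/2 = 1/2 over (0, 1).
∫_0^1 u² dx = 25/18, so ||u||_L² = 5*sqrt(2)/6.
∫_0^1 (u')² dx = 200*π^2/9, so ||u'||_L² = 10*sqrt(2)*π/3.
Ratio ||u||_L² / ||u'||_L² = 1/(4*π).
Sharp Poincaré constant on H^1_0(0, 1) is C_P = L/π = 1/π, achieved by sin(π·x).
This is the k = 4 harmonic; the ratio L/(kπ) is strictly less than C_P = L/π, consistent with the sharp inequality ||u||_L² ≤ C_P ||u'||_L².


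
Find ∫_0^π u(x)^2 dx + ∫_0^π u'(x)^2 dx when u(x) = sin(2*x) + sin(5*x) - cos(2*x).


||u||_{H^1(0,π)}^2 = -100/21 + 18*π

u'(x) = 2*sin(2*x) + 2*cos(2*x) + 5*cos(5*x).
Expand u² and (u')² and integrate term by term on (0, π), using: for integers n ≥ 1, ∫_0^π sin²(nx) dx = ∫_0^π cos²(nx) dx = π/2; for n ≠ n', ∫_0^π sin(nx)sin(n'x) dx = ∫_0^π cos(nx)cos(n'x) dx = 0; and by product-to-sum, ∫_0^π sin(nx)cos(n'x) dx = ½∫_0^π [sin((n+n')x) + sin((n−n')x)] dx, which is 0 when n+n' is even and 2n/(n²−n'²) when n+n' is odd (it need not vanish on (0, π)).
  u² squared terms: (-1)²·∫cos(2x)² dx = 1·π/2 = π/2;  (1)²·∫sin(2x)² dx = 1·π/2 = π/2;  (1)²·∫sin(5x)² dx = 1·π/2 = π/2.
  u² cross terms: 2·(-1)·(1)·∫cos(2x)·sin(2x) dx = -2·(0) = 0;  2·(-1)·(1)·∫cos(2x)·sin(5x) dx = -2·(10/21) = -20/21;  2·(1)·(1)·∫sin(2x)·sin(5x) dx = 2·(0) = 0.
  So ∫_0^π u² dx = π/2 + π/2 + π/2 + 0 − 20/21 + 0 = -20/21 + 3*π/2.
  (u')² squared terms: (2)²·∫cos(2x)² dx = 4·π/2 = 2*π;  (2)²·∫sin(2x)² dx = 4·π/2 = 2*π;  (5)²·∫cos(5x)² dx = 25·π/2 = 25*π/2.
  (u')² cross terms: 2·(2)·(2)·∫cos(2x)·sin(2x) dx = 8·(0) = 0;  2·(2)·(5)·∫cos(2x)·cos(5x) dx = 20·(0) = 0;  2·(2)·(5)·∫sin(2x)·cos(5x) dx = 20·(-4/21) = -80/21.
  So ∫_0^π (u')² dx = 2*π + 2*π + 25*π/2 + 0 + 0 − 80/21 = -80/21 + 33*π/2.
||u||_{H^1}^2 = (-20/21 + 3*π/2) + (-80/21 + 33*π/2) = -100/21 + 18*π.


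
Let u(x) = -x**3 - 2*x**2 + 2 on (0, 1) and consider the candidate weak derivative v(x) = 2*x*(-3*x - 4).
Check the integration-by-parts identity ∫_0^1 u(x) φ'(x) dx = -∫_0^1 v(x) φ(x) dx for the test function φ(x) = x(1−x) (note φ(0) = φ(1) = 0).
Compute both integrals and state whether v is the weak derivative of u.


LHS = 29/60, RHS = 29/30. No, v is not the weak derivative of u.

u(x) = -x**3 - 2*x**2 + 2, classical derivative u'(x) = -3*x**2 - 4*x.
φ(x) = x(1−x), so φ'(x) = 1 - 2*x.
Note φ(0) = φ(1) = 0, so the boundary term u·φ vanishes.
LHS = ∫_0^1 u(x) φ'(x) dx = ∫_0^1 (2*x^4 + 3*x^3 - 2*x^2 - 4*x + 2) dx. Term by term:
  ∫_0^1 2*x^4 dx = 2/5;  ∫_0^1 3*x^3 dx = 3/4;  ∫_0^1 -2*x^2 dx = -2/3;
  ∫_0^1 -4*x dx = -2;  ∫_0^1 2 dx = 2.
Sum: 2/5 + 3/4 − 2/3 − 2 + 2 = 29/60.
So LHS = 29/60.
∫_0^1 v(x) φ(x) dx = ∫_0^1 (6*x^4 + 2*x^3 - 8*x^2) dx. Term by term:
  ∫_0^1 6*x^4 dx = 6/5;  ∫_0^1 2*x^3 dx = 1/2;  ∫_0^1 -8*x^2 dx = -8/3.
Sum: 6/5 + 1/2 − 8/3 = -29/30.
So RHS = -∫_0^1 v(x) φ(x) dx = 29/30.
LHS − RHS = -29/60 ≠ 0, so the identity fails.
(For a valid weak derivative the identity must hold for EVERY test function, in particular this one. The failure shows v is NOT the weak derivative of u.)
Correct weak derivative would be u'(x) = -3*x**2 - 4*x.


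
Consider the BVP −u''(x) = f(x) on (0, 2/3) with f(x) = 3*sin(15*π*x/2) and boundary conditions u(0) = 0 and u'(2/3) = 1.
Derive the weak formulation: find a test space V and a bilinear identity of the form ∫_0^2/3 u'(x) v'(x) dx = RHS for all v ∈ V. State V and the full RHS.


V = {v ∈ H^1(0, 2/3) : v(0) = 0} (test functions vanish at x = 0 where u is specified); weak form: ∫_0^2/3 u'v' dx = ∫_0^2/3 (3*sin(15*π*x/2)) v dx + v(2/3) for all v ∈ V.

Multiply both sides by a test function v and integrate from 0 to 2/3:
  ∫_0^2/3 −u''(x) v(x) dx = ∫_0^2/3 f(x) v(x) dx.
Integrate the LHS by parts once:
  ∫_0^2/3 −u'' v dx = −[u'(x) v(x)]_0^2/3 + ∫_0^2/3 u'(x) v'(x) dx.
Thus ∫_0^2/3 u'(x) v'(x) dx = ∫_0^2/3 f(x) v(x) dx + [u'(x) v(x)]_0^2/3.
Choose V so that boundary terms are either known or forced to vanish.
Mixed BC: u(0) = 0 (Dirichlet) and u'(2/3) = 1 (Neumann). Define V = {v ∈ H^1(0, 2/3) : v(0) = 0}. Then [u' v]_0^2/3 = u'(2/3)·v(2/3) − u'(0)·0 = v(2/3).
Weak formulation: find u (satisfying any essential BC) such that ∫_0^2/3 u'(x) v'(x) dx = ∫_0^2/3 f v dx + v(2/3) for all v ∈ V (Dirichlet at 0 absorbed into V; Neumann datum at x = 2/3 contributes the boundary term).
Substituting f(x) = 3*sin(15*π*x/2), the right-hand side is ∫_0^2/3 (3*sin(15*π*x/2)) v dx + v(2/3).


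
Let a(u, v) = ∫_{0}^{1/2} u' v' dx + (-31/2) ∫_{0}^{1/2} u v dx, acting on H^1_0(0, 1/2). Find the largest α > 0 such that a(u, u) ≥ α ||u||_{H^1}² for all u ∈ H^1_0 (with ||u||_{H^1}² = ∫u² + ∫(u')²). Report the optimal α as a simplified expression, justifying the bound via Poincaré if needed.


α = (-31 + 8*π^2)/(2*(1 + 4*π^2))

Coercivity of a(·,·) on H^1_0(0, 1/2) means a(u, u) ≥ α ||u||_{H^1}² for every u ∈ H^1_0.
The interval has length L = 1/2, and Poincaré/coercivity depend only on L. Here a(u, u) = ∫(u')² + (-31/2)·∫u².
Here c = -31/2 < 0 with |c| < (π/L)² = 4*π^2, so coercivity still holds. The condition a(u,u) ≥ α||u||_{H^1}² reads (1−α)∫(u')² ≥ (α−c)∫u². Any admissible α is ≤ 1 (rapidly oscillating u have ∫u²/∫(u')² → 0), and α = 1 would force 0 ≥ (1−c)∫u², impossible since c < 1; so 1−α > 0. By the sharp Poincaré inequality on H^1_0 of an interval of length L, ∫(u')² ≥ (π/L)²∫u² with equality for the first sine mode sin(π(x−x₀)/L) (x₀ the left endpoint), so the inequality holds for all u iff (1−α)(π/L)² ≥ α − c, i.e. α ≤ ((π/L)² + c)/((π/L)² + 1) = (1 + c(L/π)²)/(1 + (L/π)²). (Direct route, valid since c ≤ 0: Poincaré gives c∫u² ≥ c(L/π)²∫(u')², so a(u,u) ≥ (1 + c(L/π)²)∫(u')², while ||u||_{H^1}² ≤ (1 + (L/π)²)∫(u')²; dividing yields the same α.) With (π/L)² = 4*π^2 and c = -31/2, the largest admissible constant is α = ((π/L)² + c)/((π/L)² + 1).
Simplifying, α = (-31 + 8*π^2)/(2*(1 + 4*π^2)).


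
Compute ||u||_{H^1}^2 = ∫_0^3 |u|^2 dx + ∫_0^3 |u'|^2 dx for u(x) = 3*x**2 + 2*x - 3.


||u||_{H^1}^2 = 4857/5

The H^1 norm (squared) on an interval (0, L) is
  ||u||_{H^1}^2 = ∫_0^L u(x)^2 dx + ∫_0^L u'(x)^2 dx.
Compute u'(x) = 6*x + 2.
Then u(x)^2 = 9*x**4 + 12*x**3 - 14*x**2 - 12*x + 9 and u'(x)^2 = 36*x**2 + 24*x + 4.
Integrate each monomial from 0 to 3 using ∫_0^3 c·x^n dx = c·3^(n+1)/(n+1):
  ∫_0^3 u(x)^2 dx = ∫_0^3 (9*x^4 + 12*x^3 - 14*x^2 - 12*x + 9) dx. Term by term:
    ∫_0^3 9*x^4 dx = 2187/5;  ∫_0^3 12*x^3 dx = 243;  ∫_0^3 -14*x^2 dx = -126;
    ∫_0^3 -12*x dx = -54;  ∫_0^3 9 dx = 27.
  Sum: 2187/5 + 243 − 126 − 54 + 27 = 2637/5.
  ∫_0^3 u'(x)^2 dx = ∫_0^3 (36*x^2 + 24*x + 4) dx. Term by term:
    ∫_0^3 36*x^2 dx = 324;  ∫_0^3 24*x dx = 108;  ∫_0^3 4 dx = 12.
  Sum: 324 + 108 + 12 = 444.
Adding: ||u||_{H^1}^2 = 2637/5 + 444 = 4857/5.


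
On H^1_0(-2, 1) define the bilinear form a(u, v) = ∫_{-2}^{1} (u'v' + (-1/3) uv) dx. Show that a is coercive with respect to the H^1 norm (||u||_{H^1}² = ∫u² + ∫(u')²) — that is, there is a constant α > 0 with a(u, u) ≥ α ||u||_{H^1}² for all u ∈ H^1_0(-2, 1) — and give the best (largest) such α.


α = (-3 + π^2)/(9 + π^2)

Coercivity of a(·,·) on H^1_0(-2, 1) means a(u, u) ≥ α ||u||_{H^1}² for every u ∈ H^1_0.
The interval has length L = 3, and Poincaré/coercivity depend only on L. Here a(u, u) = ∫(u')² + (-1/3)·∫u².
Here c = -1/3 < 0 with |c| < (π/L)² = π^2/9, so coercivity still holds. The condition a(u,u) ≥ α||u||_{H^1}² reads (1−α)∫(u')² ≥ (α−c)∫u². Any admissible α is ≤ 1 (rapidly oscillating u have ∫u²/∫(u')² → 0), and α = 1 would force 0 ≥ (1−c)∫u², impossible since c < 1; so 1−α > 0. By the sharp Poincaré inequality on H^1_0 of an interval of length L, ∫(u')² ≥ (π/L)²∫u² with equality for the first sine mode sin(π(x−x₀)/L) (x₀ the left endpoint), so the inequality holds for all u iff (1−α)(π/L)² ≥ α − c, i.e. α ≤ ((π/L)² + c)/((π/L)² + 1) = (1 + c(L/π)²)/(1 + (L/π)²). (Direct route, valid since c ≤ 0: Poincaré gives c∫u² ≥ c(L/π)²∫(u')², so a(u,u) ≥ (1 + c(L/π)²)∫(u')², while ||u||_{H^1}² ≤ (1 + (L/π)²)∫(u')²; dividing yields the same α.) With (π/L)² = π^2/9 and c = -1/3, the largest admissible constant is α = ((π/L)² + c)/((π/L)² + 1).
Simplifying, α = (-3 + π^2)/(9 + π^2).


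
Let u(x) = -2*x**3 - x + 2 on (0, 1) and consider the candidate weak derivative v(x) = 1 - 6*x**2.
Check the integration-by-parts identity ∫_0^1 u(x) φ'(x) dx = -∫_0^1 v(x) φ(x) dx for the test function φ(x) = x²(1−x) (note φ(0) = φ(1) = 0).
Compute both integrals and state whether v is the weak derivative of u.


LHS = 17/60, RHS = 7/60. No, v is not the weak derivative of u.

u(x) = -2*x**3 - x + 2, classical derivative u'(x) = -6*x**2 - 1.
φ(x) = x²(1−x), so φ'(x) = x*(2 - 3*x).
Note φ(0) = φ(1) = 0, so the boundary term u·φ vanishes.
LHS = ∫_0^1 u(x) φ'(x) dx = ∫_0^1 (6*x^5 - 4*x^4 + 3*x^3 - 8*x^2 + 4*x) dx. Term by term:
  ∫_0^1 6*x^5 dx = 1;  ∫_0^1 -4*x^4 dx = -4/5;  ∫_0^1 3*x^3 dx = 3/4;
  ∫_0^1 -8*x^2 dx = -8/3;  ∫_0^1 4*x dx = 2.
Sum: 1 − 4/5 + 3/4 − 8/3 + 2 = 17/60.
So LHS = 17/60.
∫_0^1 v(x) φ(x) dx = ∫_0^1 (6*x^5 - 6*x^4 - x^3 + x^2) dx. Term by term:
  ∫_0^1 6*x^5 dx = 1;  ∫_0^1 -6*x^4 dx = -6/5;  ∫_0^1 -x^3 dx = -1/4;
  ∫_0^1 x^2 dx = 1/3.
Sum: 1 − 6/5 − 1/4 + 1/3 = -7/60.
So RHS = -∫_0^1 v(x) φ(x) dx = 7/60.
LHS − RHS = 1/6 ≠ 0, so the identity fails.
(For a valid weak derivative the identity must hold for EVERY test function, in particular this one. The failure shows v is NOT the weak derivative of u.)
Correct weak derivative would be u'(x) = -6*x**2 - 1.
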